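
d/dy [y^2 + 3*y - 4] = 2*y + 3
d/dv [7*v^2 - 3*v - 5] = 14*v - 3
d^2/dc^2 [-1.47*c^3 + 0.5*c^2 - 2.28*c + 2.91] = 1.0 - 8.82*c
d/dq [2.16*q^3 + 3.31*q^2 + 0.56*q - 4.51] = 6.48*q^2 + 6.62*q + 0.56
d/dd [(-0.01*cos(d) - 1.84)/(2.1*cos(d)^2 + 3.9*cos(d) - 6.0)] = (0.021*sin(d)^2 - 7.728*cos(d) - 7.257)*sin(d)/(2.1*cos(d)^2 + 3.9*cos(d) - 6.0)^2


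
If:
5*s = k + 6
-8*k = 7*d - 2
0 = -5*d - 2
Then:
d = -2/5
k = 3/5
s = 33/25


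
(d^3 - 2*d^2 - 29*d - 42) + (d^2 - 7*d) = d^3 - d^2 - 36*d - 42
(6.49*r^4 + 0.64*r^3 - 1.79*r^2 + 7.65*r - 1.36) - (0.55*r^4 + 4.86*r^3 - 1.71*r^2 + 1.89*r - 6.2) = 5.94*r^4 - 4.22*r^3 - 0.0800000000000001*r^2 + 5.76*r + 4.84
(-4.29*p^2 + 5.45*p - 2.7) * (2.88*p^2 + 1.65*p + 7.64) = -12.3552*p^4 + 8.6175*p^3 - 31.5591*p^2 + 37.183*p - 20.628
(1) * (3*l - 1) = 3*l - 1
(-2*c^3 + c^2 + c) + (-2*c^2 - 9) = -2*c^3 - c^2 + c - 9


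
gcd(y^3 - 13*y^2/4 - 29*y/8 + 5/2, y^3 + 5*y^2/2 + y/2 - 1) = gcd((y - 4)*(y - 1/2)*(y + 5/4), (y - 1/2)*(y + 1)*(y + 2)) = y - 1/2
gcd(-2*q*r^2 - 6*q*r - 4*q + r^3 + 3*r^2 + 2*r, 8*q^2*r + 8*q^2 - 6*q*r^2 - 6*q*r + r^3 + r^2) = 2*q*r + 2*q - r^2 - r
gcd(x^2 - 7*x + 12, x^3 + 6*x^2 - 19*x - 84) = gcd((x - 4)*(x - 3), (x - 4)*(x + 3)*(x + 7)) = x - 4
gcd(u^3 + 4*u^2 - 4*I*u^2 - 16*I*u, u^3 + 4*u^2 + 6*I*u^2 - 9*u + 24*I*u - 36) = u + 4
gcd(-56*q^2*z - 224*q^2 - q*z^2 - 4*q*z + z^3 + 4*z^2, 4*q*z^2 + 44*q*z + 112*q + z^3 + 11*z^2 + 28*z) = z + 4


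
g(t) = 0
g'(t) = 0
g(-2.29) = 0.00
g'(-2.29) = 0.00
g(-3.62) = 0.00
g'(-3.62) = 0.00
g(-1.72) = 0.00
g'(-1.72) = 0.00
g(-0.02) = 0.00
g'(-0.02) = 0.00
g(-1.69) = 0.00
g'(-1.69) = 0.00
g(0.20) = 0.00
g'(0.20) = 0.00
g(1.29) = 0.00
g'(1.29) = 0.00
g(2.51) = 0.00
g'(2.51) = 0.00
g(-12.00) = 0.00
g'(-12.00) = 0.00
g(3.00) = 0.00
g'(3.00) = 0.00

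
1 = 1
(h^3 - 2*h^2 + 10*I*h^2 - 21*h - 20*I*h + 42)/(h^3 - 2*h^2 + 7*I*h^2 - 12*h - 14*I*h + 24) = (h + 7*I)/(h + 4*I)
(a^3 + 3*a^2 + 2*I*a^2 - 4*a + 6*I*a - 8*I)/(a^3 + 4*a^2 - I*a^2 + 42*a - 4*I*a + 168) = (a^2 + a*(-1 + 2*I) - 2*I)/(a^2 - I*a + 42)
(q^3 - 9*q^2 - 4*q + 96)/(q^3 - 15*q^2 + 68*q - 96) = (q + 3)/(q - 3)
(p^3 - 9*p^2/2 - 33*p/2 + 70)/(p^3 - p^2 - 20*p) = (p - 7/2)/p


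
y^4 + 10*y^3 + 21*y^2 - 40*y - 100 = (y - 2)*(y + 2)*(y + 5)^2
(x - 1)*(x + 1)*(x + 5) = x^3 + 5*x^2 - x - 5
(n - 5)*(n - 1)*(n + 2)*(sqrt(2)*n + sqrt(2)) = sqrt(2)*n^4 - 3*sqrt(2)*n^3 - 11*sqrt(2)*n^2 + 3*sqrt(2)*n + 10*sqrt(2)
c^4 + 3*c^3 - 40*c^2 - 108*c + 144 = (c - 6)*(c - 1)*(c + 4)*(c + 6)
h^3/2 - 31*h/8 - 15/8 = (h/2 + 1/4)*(h - 3)*(h + 5/2)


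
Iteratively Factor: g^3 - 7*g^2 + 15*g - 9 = (g - 1)*(g^2 - 6*g + 9) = (g - 3)*(g - 1)*(g - 3)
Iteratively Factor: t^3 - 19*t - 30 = (t - 5)*(t^2 + 5*t + 6) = (t - 5)*(t + 3)*(t + 2)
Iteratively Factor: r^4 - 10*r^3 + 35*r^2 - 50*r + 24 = (r - 3)*(r^3 - 7*r^2 + 14*r - 8) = (r - 3)*(r - 1)*(r^2 - 6*r + 8) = (r - 4)*(r - 3)*(r - 1)*(r - 2)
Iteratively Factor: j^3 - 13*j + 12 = (j - 3)*(j^2 + 3*j - 4) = (j - 3)*(j - 1)*(j + 4)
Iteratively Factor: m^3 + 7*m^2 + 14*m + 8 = (m + 1)*(m^2 + 6*m + 8) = (m + 1)*(m + 2)*(m + 4)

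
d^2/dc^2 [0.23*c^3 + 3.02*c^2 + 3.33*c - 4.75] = 1.38*c + 6.04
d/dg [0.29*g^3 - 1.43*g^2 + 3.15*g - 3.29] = 0.87*g^2 - 2.86*g + 3.15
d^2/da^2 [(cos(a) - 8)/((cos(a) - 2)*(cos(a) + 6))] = (36*(1 - cos(a)^2)^2 - cos(a)^5 + 26*cos(a)^3 + 488*cos(a)^2 + 120*cos(a) - 388)/((cos(a) - 2)^3*(cos(a) + 6)^3)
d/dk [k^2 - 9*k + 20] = 2*k - 9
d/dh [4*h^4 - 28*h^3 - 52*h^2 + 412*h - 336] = 16*h^3 - 84*h^2 - 104*h + 412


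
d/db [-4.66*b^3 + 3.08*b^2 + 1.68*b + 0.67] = -13.98*b^2 + 6.16*b + 1.68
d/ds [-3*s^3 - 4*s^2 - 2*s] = -9*s^2 - 8*s - 2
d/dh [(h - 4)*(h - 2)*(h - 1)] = 3*h^2 - 14*h + 14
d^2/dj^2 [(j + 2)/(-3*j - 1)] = -30/(3*j + 1)^3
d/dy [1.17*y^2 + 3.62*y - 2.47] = 2.34*y + 3.62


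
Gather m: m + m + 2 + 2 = 2*m + 4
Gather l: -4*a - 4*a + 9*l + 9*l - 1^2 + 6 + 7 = -8*a + 18*l + 12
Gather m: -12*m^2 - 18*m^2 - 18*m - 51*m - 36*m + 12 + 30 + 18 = -30*m^2 - 105*m + 60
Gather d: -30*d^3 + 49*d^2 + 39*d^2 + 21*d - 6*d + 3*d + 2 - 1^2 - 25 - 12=-30*d^3 + 88*d^2 + 18*d - 36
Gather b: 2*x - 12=2*x - 12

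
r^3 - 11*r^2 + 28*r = r*(r - 7)*(r - 4)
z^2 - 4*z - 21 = (z - 7)*(z + 3)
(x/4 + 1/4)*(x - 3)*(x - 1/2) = x^3/4 - 5*x^2/8 - x/2 + 3/8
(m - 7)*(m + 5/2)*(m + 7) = m^3 + 5*m^2/2 - 49*m - 245/2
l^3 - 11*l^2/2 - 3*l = l*(l - 6)*(l + 1/2)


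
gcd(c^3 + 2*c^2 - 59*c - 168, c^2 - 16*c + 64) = c - 8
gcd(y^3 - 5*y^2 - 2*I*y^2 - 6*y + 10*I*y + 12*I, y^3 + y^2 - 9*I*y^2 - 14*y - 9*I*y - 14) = y^2 + y*(1 - 2*I) - 2*I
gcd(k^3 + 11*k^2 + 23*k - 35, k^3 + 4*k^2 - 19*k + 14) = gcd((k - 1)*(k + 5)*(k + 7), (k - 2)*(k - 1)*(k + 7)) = k^2 + 6*k - 7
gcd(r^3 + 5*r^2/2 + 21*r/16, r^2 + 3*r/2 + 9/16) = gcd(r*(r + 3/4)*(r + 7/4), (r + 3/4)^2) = r + 3/4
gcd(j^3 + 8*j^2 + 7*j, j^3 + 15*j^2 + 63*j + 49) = j^2 + 8*j + 7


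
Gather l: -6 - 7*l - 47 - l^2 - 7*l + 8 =-l^2 - 14*l - 45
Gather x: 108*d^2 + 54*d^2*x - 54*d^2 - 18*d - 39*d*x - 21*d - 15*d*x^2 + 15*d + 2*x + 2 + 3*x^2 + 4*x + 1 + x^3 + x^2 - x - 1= 54*d^2 - 24*d + x^3 + x^2*(4 - 15*d) + x*(54*d^2 - 39*d + 5) + 2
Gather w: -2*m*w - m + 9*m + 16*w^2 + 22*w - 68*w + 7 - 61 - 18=8*m + 16*w^2 + w*(-2*m - 46) - 72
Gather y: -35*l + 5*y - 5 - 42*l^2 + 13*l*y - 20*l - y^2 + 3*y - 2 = -42*l^2 - 55*l - y^2 + y*(13*l + 8) - 7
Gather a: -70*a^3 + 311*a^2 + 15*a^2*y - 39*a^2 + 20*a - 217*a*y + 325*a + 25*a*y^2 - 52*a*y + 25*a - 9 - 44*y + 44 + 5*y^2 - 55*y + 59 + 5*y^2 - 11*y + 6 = -70*a^3 + a^2*(15*y + 272) + a*(25*y^2 - 269*y + 370) + 10*y^2 - 110*y + 100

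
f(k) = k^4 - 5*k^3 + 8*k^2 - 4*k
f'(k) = 4*k^3 - 15*k^2 + 16*k - 4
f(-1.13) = 23.58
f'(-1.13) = -47.01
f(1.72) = 0.10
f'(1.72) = -0.50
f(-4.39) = 966.17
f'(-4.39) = -701.74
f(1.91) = 0.01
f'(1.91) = -0.29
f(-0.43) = 3.63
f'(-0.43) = -13.97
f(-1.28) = 31.40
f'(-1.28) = -57.44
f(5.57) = 324.42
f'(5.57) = 310.98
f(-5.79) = 2385.74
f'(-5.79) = -1375.92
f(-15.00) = 69360.00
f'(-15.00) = -17119.00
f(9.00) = 3528.00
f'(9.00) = 1841.00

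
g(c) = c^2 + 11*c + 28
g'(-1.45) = 8.10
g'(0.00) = 11.00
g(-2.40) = 7.36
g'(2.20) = 15.40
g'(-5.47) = 0.06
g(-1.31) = 15.31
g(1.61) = 48.30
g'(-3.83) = 3.34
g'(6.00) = 23.00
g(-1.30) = 15.39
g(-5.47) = -2.25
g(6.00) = 130.00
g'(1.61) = 14.22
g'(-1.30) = 8.40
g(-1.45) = 14.15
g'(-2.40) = 6.20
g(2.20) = 57.04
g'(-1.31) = 8.38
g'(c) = 2*c + 11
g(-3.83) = 0.54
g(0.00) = 28.00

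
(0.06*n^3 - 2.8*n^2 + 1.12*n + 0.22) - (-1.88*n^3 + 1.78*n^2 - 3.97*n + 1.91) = 1.94*n^3 - 4.58*n^2 + 5.09*n - 1.69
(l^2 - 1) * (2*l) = 2*l^3 - 2*l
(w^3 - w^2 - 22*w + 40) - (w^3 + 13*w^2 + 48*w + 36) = -14*w^2 - 70*w + 4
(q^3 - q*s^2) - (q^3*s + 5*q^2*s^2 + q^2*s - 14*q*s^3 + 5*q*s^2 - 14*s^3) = -q^3*s + q^3 - 5*q^2*s^2 - q^2*s + 14*q*s^3 - 6*q*s^2 + 14*s^3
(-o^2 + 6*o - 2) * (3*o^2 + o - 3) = -3*o^4 + 17*o^3 + 3*o^2 - 20*o + 6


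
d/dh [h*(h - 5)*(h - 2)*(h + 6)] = 4*h^3 - 3*h^2 - 64*h + 60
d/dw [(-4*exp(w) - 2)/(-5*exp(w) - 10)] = 6*exp(w)/(5*(exp(w) + 2)^2)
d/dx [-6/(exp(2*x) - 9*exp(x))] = 6*(2*exp(x) - 9)*exp(-x)/(exp(x) - 9)^2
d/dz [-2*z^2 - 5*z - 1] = -4*z - 5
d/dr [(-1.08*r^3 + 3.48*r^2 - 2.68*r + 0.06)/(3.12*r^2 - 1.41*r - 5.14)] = (-3.3696*r^4 + 3.0456*r^3 + 20.1084*r^2 - 36.1488*r + 13.8598)/(9.7344*r^4 - 8.7984*r^3 - 30.0855*r^2 + 14.4948*r + 26.4196)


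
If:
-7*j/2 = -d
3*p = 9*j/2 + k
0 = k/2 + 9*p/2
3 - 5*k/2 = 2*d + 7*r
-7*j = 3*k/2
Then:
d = 0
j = 0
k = 0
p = 0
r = 3/7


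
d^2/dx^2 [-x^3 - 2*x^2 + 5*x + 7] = -6*x - 4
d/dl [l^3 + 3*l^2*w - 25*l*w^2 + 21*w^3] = 3*l^2 + 6*l*w - 25*w^2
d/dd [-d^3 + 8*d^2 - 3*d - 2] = -3*d^2 + 16*d - 3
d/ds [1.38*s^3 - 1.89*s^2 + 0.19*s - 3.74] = 4.14*s^2 - 3.78*s + 0.19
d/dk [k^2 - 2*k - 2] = 2*k - 2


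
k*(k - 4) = k^2 - 4*k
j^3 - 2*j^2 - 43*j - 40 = (j - 8)*(j + 1)*(j + 5)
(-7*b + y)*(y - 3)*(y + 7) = -7*b*y^2 - 28*b*y + 147*b + y^3 + 4*y^2 - 21*y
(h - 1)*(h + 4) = h^2 + 3*h - 4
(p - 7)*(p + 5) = p^2 - 2*p - 35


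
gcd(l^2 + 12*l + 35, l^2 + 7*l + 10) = l + 5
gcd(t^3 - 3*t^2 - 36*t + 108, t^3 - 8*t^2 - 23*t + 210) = t - 6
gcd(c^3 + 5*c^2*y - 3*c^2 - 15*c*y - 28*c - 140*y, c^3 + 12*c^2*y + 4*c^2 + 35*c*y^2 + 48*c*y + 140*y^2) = c^2 + 5*c*y + 4*c + 20*y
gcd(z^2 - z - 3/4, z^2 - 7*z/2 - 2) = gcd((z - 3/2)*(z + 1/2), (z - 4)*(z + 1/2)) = z + 1/2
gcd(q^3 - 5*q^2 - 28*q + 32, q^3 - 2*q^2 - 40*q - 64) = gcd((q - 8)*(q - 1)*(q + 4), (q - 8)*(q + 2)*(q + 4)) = q^2 - 4*q - 32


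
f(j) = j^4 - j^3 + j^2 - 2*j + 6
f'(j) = 4*j^3 - 3*j^2 + 2*j - 2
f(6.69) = 1741.07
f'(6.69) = 1074.78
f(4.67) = 392.25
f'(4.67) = 349.30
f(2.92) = 56.49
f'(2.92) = 77.85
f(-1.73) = 26.59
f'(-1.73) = -35.15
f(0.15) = 5.72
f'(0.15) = -1.75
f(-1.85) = 31.17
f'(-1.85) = -41.29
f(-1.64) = 23.61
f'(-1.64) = -30.99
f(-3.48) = 213.88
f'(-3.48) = -213.87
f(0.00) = 6.00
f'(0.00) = -2.00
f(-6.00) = 1566.00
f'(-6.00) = -986.00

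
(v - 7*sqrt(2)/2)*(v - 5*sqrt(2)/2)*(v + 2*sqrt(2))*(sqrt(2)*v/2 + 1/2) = sqrt(2)*v^4/2 - 7*v^3/2 - 21*sqrt(2)*v^2/4 + 127*v/4 + 35*sqrt(2)/2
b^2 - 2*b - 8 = (b - 4)*(b + 2)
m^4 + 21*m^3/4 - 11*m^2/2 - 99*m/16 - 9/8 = (m - 3/2)*(m + 1/4)*(m + 1/2)*(m + 6)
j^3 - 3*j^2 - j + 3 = (j - 3)*(j - 1)*(j + 1)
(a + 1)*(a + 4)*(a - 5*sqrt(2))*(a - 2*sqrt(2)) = a^4 - 7*sqrt(2)*a^3 + 5*a^3 - 35*sqrt(2)*a^2 + 24*a^2 - 28*sqrt(2)*a + 100*a + 80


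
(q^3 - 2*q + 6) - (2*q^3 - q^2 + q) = -q^3 + q^2 - 3*q + 6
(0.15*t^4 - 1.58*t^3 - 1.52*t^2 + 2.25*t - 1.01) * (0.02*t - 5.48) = 0.003*t^5 - 0.8536*t^4 + 8.628*t^3 + 8.3746*t^2 - 12.3502*t + 5.5348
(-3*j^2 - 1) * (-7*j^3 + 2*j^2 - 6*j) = 21*j^5 - 6*j^4 + 25*j^3 - 2*j^2 + 6*j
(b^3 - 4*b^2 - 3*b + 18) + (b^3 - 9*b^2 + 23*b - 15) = 2*b^3 - 13*b^2 + 20*b + 3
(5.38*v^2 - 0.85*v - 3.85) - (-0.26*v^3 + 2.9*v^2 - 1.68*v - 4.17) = 0.26*v^3 + 2.48*v^2 + 0.83*v + 0.32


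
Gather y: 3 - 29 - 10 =-36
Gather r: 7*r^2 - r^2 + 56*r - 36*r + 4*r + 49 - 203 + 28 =6*r^2 + 24*r - 126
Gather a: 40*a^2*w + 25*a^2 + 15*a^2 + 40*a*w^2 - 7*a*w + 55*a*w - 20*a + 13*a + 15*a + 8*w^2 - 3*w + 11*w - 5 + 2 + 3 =a^2*(40*w + 40) + a*(40*w^2 + 48*w + 8) + 8*w^2 + 8*w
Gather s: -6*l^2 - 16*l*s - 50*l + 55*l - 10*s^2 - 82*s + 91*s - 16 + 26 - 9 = -6*l^2 + 5*l - 10*s^2 + s*(9 - 16*l) + 1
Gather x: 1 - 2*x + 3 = 4 - 2*x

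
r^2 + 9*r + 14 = (r + 2)*(r + 7)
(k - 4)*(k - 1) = k^2 - 5*k + 4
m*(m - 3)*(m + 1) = m^3 - 2*m^2 - 3*m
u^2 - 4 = (u - 2)*(u + 2)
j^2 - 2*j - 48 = (j - 8)*(j + 6)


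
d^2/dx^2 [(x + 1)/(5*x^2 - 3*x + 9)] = 2*((x + 1)*(10*x - 3)^2 - (15*x + 2)*(5*x^2 - 3*x + 9))/(5*x^2 - 3*x + 9)^3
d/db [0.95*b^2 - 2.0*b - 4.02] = 1.9*b - 2.0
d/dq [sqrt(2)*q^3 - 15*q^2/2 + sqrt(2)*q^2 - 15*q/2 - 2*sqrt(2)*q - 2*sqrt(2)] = 3*sqrt(2)*q^2 - 15*q + 2*sqrt(2)*q - 15/2 - 2*sqrt(2)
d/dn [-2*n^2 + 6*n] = 6 - 4*n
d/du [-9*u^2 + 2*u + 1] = 2 - 18*u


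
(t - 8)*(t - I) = t^2 - 8*t - I*t + 8*I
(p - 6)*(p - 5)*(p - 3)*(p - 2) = p^4 - 16*p^3 + 91*p^2 - 216*p + 180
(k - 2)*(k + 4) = k^2 + 2*k - 8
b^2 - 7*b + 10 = (b - 5)*(b - 2)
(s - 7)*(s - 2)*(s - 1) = s^3 - 10*s^2 + 23*s - 14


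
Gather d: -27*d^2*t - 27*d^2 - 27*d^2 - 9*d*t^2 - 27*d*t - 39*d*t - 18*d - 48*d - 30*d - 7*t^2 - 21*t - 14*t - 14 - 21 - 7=d^2*(-27*t - 54) + d*(-9*t^2 - 66*t - 96) - 7*t^2 - 35*t - 42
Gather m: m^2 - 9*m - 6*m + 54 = m^2 - 15*m + 54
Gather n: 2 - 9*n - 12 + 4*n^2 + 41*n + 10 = 4*n^2 + 32*n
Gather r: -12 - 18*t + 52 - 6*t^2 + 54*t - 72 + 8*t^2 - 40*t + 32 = 2*t^2 - 4*t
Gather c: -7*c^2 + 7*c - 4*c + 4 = -7*c^2 + 3*c + 4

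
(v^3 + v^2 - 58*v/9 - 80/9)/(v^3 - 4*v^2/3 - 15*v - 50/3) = (v - 8/3)/(v - 5)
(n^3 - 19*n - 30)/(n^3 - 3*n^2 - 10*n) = (n + 3)/n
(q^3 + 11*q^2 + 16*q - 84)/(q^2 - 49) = (q^2 + 4*q - 12)/(q - 7)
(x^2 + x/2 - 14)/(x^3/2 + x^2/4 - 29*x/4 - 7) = 2*(2*x^2 + x - 28)/(2*x^3 + x^2 - 29*x - 28)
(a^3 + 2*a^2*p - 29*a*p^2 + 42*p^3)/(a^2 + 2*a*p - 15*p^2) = (a^2 + 5*a*p - 14*p^2)/(a + 5*p)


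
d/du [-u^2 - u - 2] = -2*u - 1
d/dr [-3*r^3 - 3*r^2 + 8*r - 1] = -9*r^2 - 6*r + 8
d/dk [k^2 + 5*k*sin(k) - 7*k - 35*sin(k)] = 5*k*cos(k) + 2*k + 5*sin(k) - 35*cos(k) - 7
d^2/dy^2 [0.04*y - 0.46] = 0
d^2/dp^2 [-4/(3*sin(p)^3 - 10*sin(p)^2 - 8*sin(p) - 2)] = 4*(-81*sin(p)^6 + 330*sin(p)^5 - 244*sin(p)^4 - 774*sin(p)^3 + 472*sin(p)^2 + 532*sin(p) + 88)/(-3*sin(p)^3 + 10*sin(p)^2 + 8*sin(p) + 2)^3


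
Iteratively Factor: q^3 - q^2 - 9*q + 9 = (q - 1)*(q^2 - 9) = (q - 3)*(q - 1)*(q + 3)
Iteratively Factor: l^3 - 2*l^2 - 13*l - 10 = (l + 2)*(l^2 - 4*l - 5) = (l - 5)*(l + 2)*(l + 1)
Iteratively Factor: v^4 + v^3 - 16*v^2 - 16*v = (v)*(v^3 + v^2 - 16*v - 16) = v*(v + 4)*(v^2 - 3*v - 4) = v*(v - 4)*(v + 4)*(v + 1)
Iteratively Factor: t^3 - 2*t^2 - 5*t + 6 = (t - 1)*(t^2 - t - 6) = (t - 3)*(t - 1)*(t + 2)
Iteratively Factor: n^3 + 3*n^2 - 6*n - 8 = (n + 4)*(n^2 - n - 2) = (n + 1)*(n + 4)*(n - 2)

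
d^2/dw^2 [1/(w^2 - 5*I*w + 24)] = 2*(-w^2 + 5*I*w + (2*w - 5*I)^2 - 24)/(w^2 - 5*I*w + 24)^3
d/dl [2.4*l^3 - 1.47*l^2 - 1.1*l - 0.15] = 7.2*l^2 - 2.94*l - 1.1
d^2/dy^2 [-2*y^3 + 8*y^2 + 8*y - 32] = 16 - 12*y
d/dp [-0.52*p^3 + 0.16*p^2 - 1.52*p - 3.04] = -1.56*p^2 + 0.32*p - 1.52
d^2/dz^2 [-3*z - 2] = 0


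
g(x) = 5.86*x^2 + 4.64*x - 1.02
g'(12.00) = 145.28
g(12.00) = 898.50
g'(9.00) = 110.12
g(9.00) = 515.40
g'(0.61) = 11.79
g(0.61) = 3.99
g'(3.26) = 42.85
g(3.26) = 76.38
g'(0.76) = 13.55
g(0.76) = 5.89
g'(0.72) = 13.08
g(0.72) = 5.36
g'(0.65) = 12.26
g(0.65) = 4.47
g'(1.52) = 22.45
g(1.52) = 19.57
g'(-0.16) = 2.76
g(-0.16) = -1.61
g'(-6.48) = -71.31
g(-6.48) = 214.98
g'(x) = 11.72*x + 4.64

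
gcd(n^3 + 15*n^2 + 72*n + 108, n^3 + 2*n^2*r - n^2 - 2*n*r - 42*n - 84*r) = n + 6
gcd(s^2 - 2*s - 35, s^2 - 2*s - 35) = s^2 - 2*s - 35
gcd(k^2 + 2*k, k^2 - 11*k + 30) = 1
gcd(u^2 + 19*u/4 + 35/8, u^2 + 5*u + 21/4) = u + 7/2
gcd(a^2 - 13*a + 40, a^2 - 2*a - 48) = a - 8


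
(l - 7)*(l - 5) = l^2 - 12*l + 35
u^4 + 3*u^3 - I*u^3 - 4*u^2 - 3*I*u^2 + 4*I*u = u*(u - 1)*(u + 4)*(u - I)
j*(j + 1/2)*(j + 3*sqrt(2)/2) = j^3 + j^2/2 + 3*sqrt(2)*j^2/2 + 3*sqrt(2)*j/4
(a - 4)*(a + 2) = a^2 - 2*a - 8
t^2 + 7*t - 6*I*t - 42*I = (t + 7)*(t - 6*I)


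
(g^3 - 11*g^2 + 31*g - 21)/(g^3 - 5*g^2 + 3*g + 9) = (g^2 - 8*g + 7)/(g^2 - 2*g - 3)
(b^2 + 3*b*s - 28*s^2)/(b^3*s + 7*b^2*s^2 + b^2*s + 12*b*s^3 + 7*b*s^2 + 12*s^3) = (b^2 + 3*b*s - 28*s^2)/(s*(b^3 + 7*b^2*s + b^2 + 12*b*s^2 + 7*b*s + 12*s^2))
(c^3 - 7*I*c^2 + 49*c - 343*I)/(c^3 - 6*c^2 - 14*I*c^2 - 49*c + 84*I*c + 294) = (c + 7*I)/(c - 6)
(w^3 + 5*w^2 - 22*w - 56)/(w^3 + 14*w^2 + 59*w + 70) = (w - 4)/(w + 5)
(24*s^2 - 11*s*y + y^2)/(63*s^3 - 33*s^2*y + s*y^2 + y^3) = (-8*s + y)/(-21*s^2 + 4*s*y + y^2)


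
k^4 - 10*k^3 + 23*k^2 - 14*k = k*(k - 7)*(k - 2)*(k - 1)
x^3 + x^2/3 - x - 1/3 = (x - 1)*(x + 1/3)*(x + 1)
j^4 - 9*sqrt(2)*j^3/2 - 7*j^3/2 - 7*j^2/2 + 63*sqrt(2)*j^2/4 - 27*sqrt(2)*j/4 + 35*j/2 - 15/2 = (j - 3)*(j - 1/2)*(j - 5*sqrt(2))*(j + sqrt(2)/2)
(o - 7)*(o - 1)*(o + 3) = o^3 - 5*o^2 - 17*o + 21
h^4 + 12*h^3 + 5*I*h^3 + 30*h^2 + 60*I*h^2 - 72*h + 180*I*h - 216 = (h + 6)^2*(h + 2*I)*(h + 3*I)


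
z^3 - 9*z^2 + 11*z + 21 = (z - 7)*(z - 3)*(z + 1)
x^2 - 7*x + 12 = (x - 4)*(x - 3)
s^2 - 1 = (s - 1)*(s + 1)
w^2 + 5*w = w*(w + 5)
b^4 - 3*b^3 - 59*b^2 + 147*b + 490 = (b - 7)*(b - 5)*(b + 2)*(b + 7)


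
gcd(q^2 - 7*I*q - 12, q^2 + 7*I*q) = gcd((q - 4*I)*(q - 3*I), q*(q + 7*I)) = 1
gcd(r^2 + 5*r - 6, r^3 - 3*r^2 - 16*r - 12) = 1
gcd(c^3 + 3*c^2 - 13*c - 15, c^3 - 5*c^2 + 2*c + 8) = c + 1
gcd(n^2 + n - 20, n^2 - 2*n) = 1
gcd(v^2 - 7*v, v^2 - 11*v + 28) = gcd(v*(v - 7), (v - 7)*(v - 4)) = v - 7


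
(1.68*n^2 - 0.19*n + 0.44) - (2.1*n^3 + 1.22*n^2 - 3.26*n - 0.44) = -2.1*n^3 + 0.46*n^2 + 3.07*n + 0.88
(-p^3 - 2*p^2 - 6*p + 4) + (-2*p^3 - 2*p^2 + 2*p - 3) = -3*p^3 - 4*p^2 - 4*p + 1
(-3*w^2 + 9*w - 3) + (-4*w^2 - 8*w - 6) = -7*w^2 + w - 9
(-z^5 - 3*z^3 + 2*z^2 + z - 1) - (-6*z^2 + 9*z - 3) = -z^5 - 3*z^3 + 8*z^2 - 8*z + 2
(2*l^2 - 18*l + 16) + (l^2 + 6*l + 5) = 3*l^2 - 12*l + 21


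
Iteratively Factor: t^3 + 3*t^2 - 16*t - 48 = (t - 4)*(t^2 + 7*t + 12) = (t - 4)*(t + 4)*(t + 3)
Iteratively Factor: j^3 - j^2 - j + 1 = (j - 1)*(j^2 - 1) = (j - 1)*(j + 1)*(j - 1)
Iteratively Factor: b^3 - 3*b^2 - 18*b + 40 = (b + 4)*(b^2 - 7*b + 10) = (b - 2)*(b + 4)*(b - 5)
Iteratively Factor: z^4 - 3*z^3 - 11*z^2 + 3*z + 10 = (z + 1)*(z^3 - 4*z^2 - 7*z + 10) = (z - 5)*(z + 1)*(z^2 + z - 2) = (z - 5)*(z + 1)*(z + 2)*(z - 1)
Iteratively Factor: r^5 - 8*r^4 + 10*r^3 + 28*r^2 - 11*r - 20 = (r + 1)*(r^4 - 9*r^3 + 19*r^2 + 9*r - 20) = (r - 4)*(r + 1)*(r^3 - 5*r^2 - r + 5) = (r - 4)*(r + 1)^2*(r^2 - 6*r + 5) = (r - 5)*(r - 4)*(r + 1)^2*(r - 1)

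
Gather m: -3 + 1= -2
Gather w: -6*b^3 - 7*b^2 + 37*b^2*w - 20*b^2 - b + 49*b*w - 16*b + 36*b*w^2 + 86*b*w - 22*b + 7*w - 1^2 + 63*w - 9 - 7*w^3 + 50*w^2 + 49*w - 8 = -6*b^3 - 27*b^2 - 39*b - 7*w^3 + w^2*(36*b + 50) + w*(37*b^2 + 135*b + 119) - 18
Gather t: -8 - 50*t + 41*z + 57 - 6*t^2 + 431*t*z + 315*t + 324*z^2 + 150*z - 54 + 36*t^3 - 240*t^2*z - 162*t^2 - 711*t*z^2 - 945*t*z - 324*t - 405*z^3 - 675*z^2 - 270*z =36*t^3 + t^2*(-240*z - 168) + t*(-711*z^2 - 514*z - 59) - 405*z^3 - 351*z^2 - 79*z - 5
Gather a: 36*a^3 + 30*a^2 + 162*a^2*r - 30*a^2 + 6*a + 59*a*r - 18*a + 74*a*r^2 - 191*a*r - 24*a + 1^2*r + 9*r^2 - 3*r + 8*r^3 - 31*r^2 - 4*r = 36*a^3 + 162*a^2*r + a*(74*r^2 - 132*r - 36) + 8*r^3 - 22*r^2 - 6*r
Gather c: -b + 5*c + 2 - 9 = -b + 5*c - 7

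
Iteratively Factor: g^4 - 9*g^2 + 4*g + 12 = (g + 1)*(g^3 - g^2 - 8*g + 12) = (g + 1)*(g + 3)*(g^2 - 4*g + 4) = (g - 2)*(g + 1)*(g + 3)*(g - 2)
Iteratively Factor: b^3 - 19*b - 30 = (b - 5)*(b^2 + 5*b + 6) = (b - 5)*(b + 2)*(b + 3)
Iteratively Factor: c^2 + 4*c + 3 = (c + 1)*(c + 3)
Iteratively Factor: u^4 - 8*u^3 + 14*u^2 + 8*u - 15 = (u - 3)*(u^3 - 5*u^2 - u + 5) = (u - 5)*(u - 3)*(u^2 - 1) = (u - 5)*(u - 3)*(u + 1)*(u - 1)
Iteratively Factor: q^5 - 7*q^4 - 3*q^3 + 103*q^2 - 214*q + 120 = (q + 4)*(q^4 - 11*q^3 + 41*q^2 - 61*q + 30) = (q - 5)*(q + 4)*(q^3 - 6*q^2 + 11*q - 6) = (q - 5)*(q - 3)*(q + 4)*(q^2 - 3*q + 2) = (q - 5)*(q - 3)*(q - 2)*(q + 4)*(q - 1)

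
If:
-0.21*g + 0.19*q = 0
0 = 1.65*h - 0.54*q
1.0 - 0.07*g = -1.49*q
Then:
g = -0.63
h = -0.23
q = -0.70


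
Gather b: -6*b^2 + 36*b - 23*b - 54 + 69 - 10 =-6*b^2 + 13*b + 5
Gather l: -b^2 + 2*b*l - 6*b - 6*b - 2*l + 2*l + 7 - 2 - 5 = -b^2 + 2*b*l - 12*b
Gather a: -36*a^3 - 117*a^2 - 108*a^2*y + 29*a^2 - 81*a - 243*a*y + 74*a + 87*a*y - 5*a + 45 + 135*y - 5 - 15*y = -36*a^3 + a^2*(-108*y - 88) + a*(-156*y - 12) + 120*y + 40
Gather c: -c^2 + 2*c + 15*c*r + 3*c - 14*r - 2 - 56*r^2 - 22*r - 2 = -c^2 + c*(15*r + 5) - 56*r^2 - 36*r - 4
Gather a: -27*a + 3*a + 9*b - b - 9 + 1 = -24*a + 8*b - 8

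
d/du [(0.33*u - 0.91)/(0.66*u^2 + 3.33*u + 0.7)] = (-0.2178*u^2 + 1.2012*u + 3.2613)/(0.4356*u^4 + 4.3956*u^3 + 12.0129*u^2 + 4.662*u + 0.49)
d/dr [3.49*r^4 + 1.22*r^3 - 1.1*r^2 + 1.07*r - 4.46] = 13.96*r^3 + 3.66*r^2 - 2.2*r + 1.07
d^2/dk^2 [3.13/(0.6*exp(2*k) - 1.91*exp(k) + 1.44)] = ((5.9783 - 7.512*exp(k))*(0.6*exp(2*k) - 1.91*exp(k) + 1.44) + 3.13*(1.2*exp(k) - 1.91)*(2.4*exp(k) - 3.82)*exp(k))*exp(k)/(0.6*exp(2*k) - 1.91*exp(k) + 1.44)^3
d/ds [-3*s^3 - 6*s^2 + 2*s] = -9*s^2 - 12*s + 2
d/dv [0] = 0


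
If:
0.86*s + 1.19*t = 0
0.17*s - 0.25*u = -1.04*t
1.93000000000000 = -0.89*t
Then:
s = 3.00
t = -2.17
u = -6.98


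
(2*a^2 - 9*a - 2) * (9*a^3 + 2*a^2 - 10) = 18*a^5 - 77*a^4 - 36*a^3 - 24*a^2 + 90*a + 20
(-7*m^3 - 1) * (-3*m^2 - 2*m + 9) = 21*m^5 + 14*m^4 - 63*m^3 + 3*m^2 + 2*m - 9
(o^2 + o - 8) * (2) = 2*o^2 + 2*o - 16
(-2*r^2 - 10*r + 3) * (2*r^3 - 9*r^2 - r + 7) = -4*r^5 - 2*r^4 + 98*r^3 - 31*r^2 - 73*r + 21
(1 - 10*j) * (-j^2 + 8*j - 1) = 10*j^3 - 81*j^2 + 18*j - 1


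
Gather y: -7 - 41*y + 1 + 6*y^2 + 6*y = 6*y^2 - 35*y - 6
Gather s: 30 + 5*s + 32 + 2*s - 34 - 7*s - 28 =0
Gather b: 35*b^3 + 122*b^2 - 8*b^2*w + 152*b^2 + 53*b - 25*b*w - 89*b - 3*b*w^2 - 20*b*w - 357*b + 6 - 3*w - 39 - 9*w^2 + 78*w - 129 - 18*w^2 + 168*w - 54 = 35*b^3 + b^2*(274 - 8*w) + b*(-3*w^2 - 45*w - 393) - 27*w^2 + 243*w - 216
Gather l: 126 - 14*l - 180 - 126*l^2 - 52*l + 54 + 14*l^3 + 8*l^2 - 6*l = 14*l^3 - 118*l^2 - 72*l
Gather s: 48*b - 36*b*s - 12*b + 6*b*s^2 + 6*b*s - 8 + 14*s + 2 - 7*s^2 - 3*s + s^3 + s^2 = 36*b + s^3 + s^2*(6*b - 6) + s*(11 - 30*b) - 6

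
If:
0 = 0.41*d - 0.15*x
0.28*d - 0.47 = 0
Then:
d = 1.68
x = 4.59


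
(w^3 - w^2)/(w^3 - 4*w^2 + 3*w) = w/(w - 3)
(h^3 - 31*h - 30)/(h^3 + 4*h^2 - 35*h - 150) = (h + 1)/(h + 5)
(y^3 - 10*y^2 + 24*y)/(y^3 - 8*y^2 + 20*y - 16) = y*(y - 6)/(y^2 - 4*y + 4)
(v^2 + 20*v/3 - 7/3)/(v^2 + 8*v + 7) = (v - 1/3)/(v + 1)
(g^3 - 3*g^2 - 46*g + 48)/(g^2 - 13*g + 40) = (g^2 + 5*g - 6)/(g - 5)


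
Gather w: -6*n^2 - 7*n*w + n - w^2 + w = -6*n^2 + n - w^2 + w*(1 - 7*n)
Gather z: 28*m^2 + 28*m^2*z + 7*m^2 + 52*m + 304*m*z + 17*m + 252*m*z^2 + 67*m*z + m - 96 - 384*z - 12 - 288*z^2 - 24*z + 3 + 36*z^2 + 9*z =35*m^2 + 70*m + z^2*(252*m - 252) + z*(28*m^2 + 371*m - 399) - 105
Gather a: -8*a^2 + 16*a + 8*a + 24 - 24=-8*a^2 + 24*a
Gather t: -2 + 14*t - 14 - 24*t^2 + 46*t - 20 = -24*t^2 + 60*t - 36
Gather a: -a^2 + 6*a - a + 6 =-a^2 + 5*a + 6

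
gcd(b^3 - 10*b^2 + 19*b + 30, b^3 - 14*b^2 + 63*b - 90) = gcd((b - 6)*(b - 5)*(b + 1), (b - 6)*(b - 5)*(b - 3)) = b^2 - 11*b + 30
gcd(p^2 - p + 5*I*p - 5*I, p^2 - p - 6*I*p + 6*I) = p - 1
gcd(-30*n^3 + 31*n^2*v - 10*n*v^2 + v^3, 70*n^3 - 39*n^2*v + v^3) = 10*n^2 - 7*n*v + v^2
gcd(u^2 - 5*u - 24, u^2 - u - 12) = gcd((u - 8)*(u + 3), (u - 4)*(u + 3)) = u + 3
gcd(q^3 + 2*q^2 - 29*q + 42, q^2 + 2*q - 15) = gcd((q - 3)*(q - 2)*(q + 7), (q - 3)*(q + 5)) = q - 3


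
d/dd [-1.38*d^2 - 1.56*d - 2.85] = -2.76*d - 1.56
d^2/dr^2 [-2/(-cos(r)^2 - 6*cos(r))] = (-2*(1 - cos(2*r))^2 + 45*cos(r) - 38*cos(2*r) - 9*cos(3*r) + 114)/((cos(r) + 6)^3*cos(r)^3)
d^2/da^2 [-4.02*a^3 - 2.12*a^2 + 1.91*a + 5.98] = -24.12*a - 4.24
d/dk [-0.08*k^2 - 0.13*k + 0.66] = -0.16*k - 0.13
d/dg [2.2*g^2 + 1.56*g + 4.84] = 4.4*g + 1.56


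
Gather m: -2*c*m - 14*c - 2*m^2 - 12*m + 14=-14*c - 2*m^2 + m*(-2*c - 12) + 14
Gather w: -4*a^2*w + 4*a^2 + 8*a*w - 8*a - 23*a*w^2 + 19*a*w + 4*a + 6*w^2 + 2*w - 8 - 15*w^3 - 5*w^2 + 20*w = 4*a^2 - 4*a - 15*w^3 + w^2*(1 - 23*a) + w*(-4*a^2 + 27*a + 22) - 8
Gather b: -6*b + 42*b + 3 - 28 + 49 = 36*b + 24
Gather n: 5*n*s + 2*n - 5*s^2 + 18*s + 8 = n*(5*s + 2) - 5*s^2 + 18*s + 8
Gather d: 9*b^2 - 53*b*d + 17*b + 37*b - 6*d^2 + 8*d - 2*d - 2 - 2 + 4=9*b^2 + 54*b - 6*d^2 + d*(6 - 53*b)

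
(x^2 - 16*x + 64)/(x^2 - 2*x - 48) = (x - 8)/(x + 6)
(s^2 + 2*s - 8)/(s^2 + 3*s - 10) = (s + 4)/(s + 5)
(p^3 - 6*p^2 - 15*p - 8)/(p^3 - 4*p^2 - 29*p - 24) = (p + 1)/(p + 3)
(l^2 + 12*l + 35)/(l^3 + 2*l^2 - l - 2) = (l^2 + 12*l + 35)/(l^3 + 2*l^2 - l - 2)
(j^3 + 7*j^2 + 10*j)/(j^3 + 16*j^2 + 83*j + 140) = j*(j + 2)/(j^2 + 11*j + 28)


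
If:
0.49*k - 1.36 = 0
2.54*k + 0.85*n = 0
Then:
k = 2.78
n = -8.29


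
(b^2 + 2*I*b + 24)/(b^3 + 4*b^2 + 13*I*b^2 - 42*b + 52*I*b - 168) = (b - 4*I)/(b^2 + b*(4 + 7*I) + 28*I)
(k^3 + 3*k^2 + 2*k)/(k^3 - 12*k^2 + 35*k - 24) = k*(k^2 + 3*k + 2)/(k^3 - 12*k^2 + 35*k - 24)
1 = 1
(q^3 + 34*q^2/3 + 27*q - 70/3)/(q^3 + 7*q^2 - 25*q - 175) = (q - 2/3)/(q - 5)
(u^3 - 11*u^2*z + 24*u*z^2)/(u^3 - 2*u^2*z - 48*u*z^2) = (u - 3*z)/(u + 6*z)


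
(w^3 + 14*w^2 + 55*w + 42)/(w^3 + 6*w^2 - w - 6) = (w + 7)/(w - 1)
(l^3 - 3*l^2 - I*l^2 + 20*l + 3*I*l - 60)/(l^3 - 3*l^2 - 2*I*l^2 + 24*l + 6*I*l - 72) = (l - 5*I)/(l - 6*I)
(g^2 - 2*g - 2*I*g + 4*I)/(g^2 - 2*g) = (g - 2*I)/g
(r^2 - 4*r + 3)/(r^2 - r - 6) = (r - 1)/(r + 2)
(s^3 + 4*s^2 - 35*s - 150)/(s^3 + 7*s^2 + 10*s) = (s^2 - s - 30)/(s*(s + 2))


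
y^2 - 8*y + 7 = (y - 7)*(y - 1)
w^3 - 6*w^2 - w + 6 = (w - 6)*(w - 1)*(w + 1)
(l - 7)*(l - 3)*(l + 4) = l^3 - 6*l^2 - 19*l + 84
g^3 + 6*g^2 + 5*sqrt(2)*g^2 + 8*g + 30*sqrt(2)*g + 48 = (g + 6)*(g + sqrt(2))*(g + 4*sqrt(2))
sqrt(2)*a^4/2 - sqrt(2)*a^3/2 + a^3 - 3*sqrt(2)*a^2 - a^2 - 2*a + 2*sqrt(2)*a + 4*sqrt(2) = (a - 2)*(a - sqrt(2))*(a + 2*sqrt(2))*(sqrt(2)*a/2 + sqrt(2)/2)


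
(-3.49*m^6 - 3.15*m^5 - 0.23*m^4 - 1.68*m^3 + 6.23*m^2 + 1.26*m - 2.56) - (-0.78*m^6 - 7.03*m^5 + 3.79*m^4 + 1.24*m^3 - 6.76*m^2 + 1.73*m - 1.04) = -2.71*m^6 + 3.88*m^5 - 4.02*m^4 - 2.92*m^3 + 12.99*m^2 - 0.47*m - 1.52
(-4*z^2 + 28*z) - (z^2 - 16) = -5*z^2 + 28*z + 16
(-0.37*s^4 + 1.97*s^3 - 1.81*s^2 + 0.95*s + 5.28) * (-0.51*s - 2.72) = 0.1887*s^5 + 0.00170000000000003*s^4 - 4.4353*s^3 + 4.4387*s^2 - 5.2768*s - 14.3616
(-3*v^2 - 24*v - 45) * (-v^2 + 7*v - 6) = 3*v^4 + 3*v^3 - 105*v^2 - 171*v + 270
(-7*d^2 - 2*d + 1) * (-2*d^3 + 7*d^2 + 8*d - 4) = 14*d^5 - 45*d^4 - 72*d^3 + 19*d^2 + 16*d - 4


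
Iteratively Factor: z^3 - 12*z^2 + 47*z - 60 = (z - 5)*(z^2 - 7*z + 12) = (z - 5)*(z - 4)*(z - 3)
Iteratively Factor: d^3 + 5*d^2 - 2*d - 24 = (d + 3)*(d^2 + 2*d - 8) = (d - 2)*(d + 3)*(d + 4)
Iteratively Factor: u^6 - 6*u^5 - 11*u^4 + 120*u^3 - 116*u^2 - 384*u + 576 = (u - 2)*(u^5 - 4*u^4 - 19*u^3 + 82*u^2 + 48*u - 288) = (u - 3)*(u - 2)*(u^4 - u^3 - 22*u^2 + 16*u + 96) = (u - 4)*(u - 3)*(u - 2)*(u^3 + 3*u^2 - 10*u - 24) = (u - 4)*(u - 3)^2*(u - 2)*(u^2 + 6*u + 8) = (u - 4)*(u - 3)^2*(u - 2)*(u + 2)*(u + 4)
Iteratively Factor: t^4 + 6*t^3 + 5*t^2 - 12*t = (t - 1)*(t^3 + 7*t^2 + 12*t) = (t - 1)*(t + 4)*(t^2 + 3*t) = (t - 1)*(t + 3)*(t + 4)*(t)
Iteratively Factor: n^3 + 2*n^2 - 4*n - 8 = (n - 2)*(n^2 + 4*n + 4) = (n - 2)*(n + 2)*(n + 2)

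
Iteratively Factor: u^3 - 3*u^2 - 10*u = (u + 2)*(u^2 - 5*u) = u*(u + 2)*(u - 5)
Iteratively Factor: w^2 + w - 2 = (w - 1)*(w + 2)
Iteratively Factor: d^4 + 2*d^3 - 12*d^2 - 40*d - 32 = (d - 4)*(d^3 + 6*d^2 + 12*d + 8) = (d - 4)*(d + 2)*(d^2 + 4*d + 4) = (d - 4)*(d + 2)^2*(d + 2)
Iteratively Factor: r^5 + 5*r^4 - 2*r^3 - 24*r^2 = (r + 4)*(r^4 + r^3 - 6*r^2) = r*(r + 4)*(r^3 + r^2 - 6*r) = r*(r + 3)*(r + 4)*(r^2 - 2*r) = r*(r - 2)*(r + 3)*(r + 4)*(r)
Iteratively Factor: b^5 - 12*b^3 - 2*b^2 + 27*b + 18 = (b - 2)*(b^4 + 2*b^3 - 8*b^2 - 18*b - 9) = (b - 2)*(b + 1)*(b^3 + b^2 - 9*b - 9) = (b - 2)*(b + 1)*(b + 3)*(b^2 - 2*b - 3) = (b - 2)*(b + 1)^2*(b + 3)*(b - 3)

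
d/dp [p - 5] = 1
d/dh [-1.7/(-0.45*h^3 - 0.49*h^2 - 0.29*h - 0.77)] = (-2.295*h^2 - 1.666*h - 0.493)/(0.45*h^3 + 0.49*h^2 + 0.29*h + 0.77)^2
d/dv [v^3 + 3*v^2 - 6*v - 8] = 3*v^2 + 6*v - 6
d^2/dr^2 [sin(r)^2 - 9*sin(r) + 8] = 9*sin(r) + 2*cos(2*r)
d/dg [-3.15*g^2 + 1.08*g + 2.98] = 1.08 - 6.3*g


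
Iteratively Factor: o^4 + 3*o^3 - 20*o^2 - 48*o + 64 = (o - 4)*(o^3 + 7*o^2 + 8*o - 16) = (o - 4)*(o + 4)*(o^2 + 3*o - 4) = (o - 4)*(o + 4)^2*(o - 1)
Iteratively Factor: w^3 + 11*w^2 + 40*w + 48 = (w + 4)*(w^2 + 7*w + 12) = (w + 4)^2*(w + 3)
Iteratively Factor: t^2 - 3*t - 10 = (t - 5)*(t + 2)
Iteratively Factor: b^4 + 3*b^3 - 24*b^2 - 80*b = (b + 4)*(b^3 - b^2 - 20*b) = (b - 5)*(b + 4)*(b^2 + 4*b) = (b - 5)*(b + 4)^2*(b)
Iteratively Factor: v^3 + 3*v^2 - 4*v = (v)*(v^2 + 3*v - 4) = v*(v + 4)*(v - 1)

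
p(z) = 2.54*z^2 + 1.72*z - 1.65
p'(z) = 5.08*z + 1.72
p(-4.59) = 43.97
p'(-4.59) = -21.60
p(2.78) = 22.76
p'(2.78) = 15.84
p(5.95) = 98.51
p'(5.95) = 31.95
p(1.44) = 6.09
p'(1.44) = 9.04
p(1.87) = 10.45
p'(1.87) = 11.22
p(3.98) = 45.43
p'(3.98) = 21.94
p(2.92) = 25.03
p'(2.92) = 16.55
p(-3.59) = 24.91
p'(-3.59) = -16.52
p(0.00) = -1.65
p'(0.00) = 1.72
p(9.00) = 219.57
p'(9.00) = 47.44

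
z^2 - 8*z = z*(z - 8)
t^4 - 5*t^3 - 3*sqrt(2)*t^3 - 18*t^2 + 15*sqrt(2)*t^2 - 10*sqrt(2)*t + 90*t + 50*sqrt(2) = (t - 5)*(t - 5*sqrt(2))*(t + sqrt(2))^2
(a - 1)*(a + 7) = a^2 + 6*a - 7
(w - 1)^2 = w^2 - 2*w + 1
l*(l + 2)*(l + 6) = l^3 + 8*l^2 + 12*l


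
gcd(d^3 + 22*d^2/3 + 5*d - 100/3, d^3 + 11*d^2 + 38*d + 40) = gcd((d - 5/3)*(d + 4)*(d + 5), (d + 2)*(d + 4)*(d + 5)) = d^2 + 9*d + 20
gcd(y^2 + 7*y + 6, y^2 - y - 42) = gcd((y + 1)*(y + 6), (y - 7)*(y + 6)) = y + 6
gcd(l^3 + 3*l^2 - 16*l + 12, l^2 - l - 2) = l - 2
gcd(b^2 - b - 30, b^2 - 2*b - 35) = b + 5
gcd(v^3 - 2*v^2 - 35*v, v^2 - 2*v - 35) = v^2 - 2*v - 35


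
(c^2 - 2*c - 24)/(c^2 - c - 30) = (c + 4)/(c + 5)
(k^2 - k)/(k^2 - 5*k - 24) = k*(1 - k)/(-k^2 + 5*k + 24)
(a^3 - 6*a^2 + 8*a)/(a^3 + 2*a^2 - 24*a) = (a - 2)/(a + 6)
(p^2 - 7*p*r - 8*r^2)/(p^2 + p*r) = (p - 8*r)/p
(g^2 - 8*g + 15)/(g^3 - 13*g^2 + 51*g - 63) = (g - 5)/(g^2 - 10*g + 21)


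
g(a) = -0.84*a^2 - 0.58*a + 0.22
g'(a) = -1.68*a - 0.58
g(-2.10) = -2.27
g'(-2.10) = 2.95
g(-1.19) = -0.28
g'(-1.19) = 1.42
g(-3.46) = -7.83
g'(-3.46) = 5.23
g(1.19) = -1.66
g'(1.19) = -2.58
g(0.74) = -0.67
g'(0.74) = -1.82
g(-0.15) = 0.29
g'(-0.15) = -0.33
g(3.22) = -10.36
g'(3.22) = -5.99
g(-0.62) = 0.26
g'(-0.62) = 0.46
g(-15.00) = -180.08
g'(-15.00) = 24.62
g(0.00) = 0.22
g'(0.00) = -0.58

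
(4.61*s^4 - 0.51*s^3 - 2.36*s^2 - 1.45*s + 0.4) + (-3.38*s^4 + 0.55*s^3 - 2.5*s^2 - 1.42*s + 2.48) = 1.23*s^4 + 0.04*s^3 - 4.86*s^2 - 2.87*s + 2.88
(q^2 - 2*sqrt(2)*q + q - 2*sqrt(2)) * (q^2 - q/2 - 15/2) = q^4 - 2*sqrt(2)*q^3 + q^3/2 - 8*q^2 - sqrt(2)*q^2 - 15*q/2 + 16*sqrt(2)*q + 15*sqrt(2)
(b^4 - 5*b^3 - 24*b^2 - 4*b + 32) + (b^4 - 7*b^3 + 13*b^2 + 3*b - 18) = 2*b^4 - 12*b^3 - 11*b^2 - b + 14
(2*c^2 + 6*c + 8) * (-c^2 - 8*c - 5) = -2*c^4 - 22*c^3 - 66*c^2 - 94*c - 40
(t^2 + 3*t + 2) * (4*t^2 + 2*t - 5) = 4*t^4 + 14*t^3 + 9*t^2 - 11*t - 10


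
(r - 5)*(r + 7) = r^2 + 2*r - 35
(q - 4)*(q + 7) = q^2 + 3*q - 28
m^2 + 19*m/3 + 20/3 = (m + 4/3)*(m + 5)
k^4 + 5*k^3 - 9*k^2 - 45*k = k*(k - 3)*(k + 3)*(k + 5)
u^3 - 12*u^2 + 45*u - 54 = (u - 6)*(u - 3)^2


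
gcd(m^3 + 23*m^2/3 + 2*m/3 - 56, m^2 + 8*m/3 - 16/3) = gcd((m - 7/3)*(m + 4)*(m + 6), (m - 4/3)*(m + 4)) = m + 4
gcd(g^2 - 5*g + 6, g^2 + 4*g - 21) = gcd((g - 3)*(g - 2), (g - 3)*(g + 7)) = g - 3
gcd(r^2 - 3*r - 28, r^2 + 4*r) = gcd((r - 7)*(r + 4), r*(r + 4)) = r + 4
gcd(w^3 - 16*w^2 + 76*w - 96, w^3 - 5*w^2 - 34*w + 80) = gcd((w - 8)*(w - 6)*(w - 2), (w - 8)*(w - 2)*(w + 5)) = w^2 - 10*w + 16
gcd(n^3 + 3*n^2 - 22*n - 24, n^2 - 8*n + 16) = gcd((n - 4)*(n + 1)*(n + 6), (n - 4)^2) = n - 4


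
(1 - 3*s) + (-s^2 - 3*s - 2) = -s^2 - 6*s - 1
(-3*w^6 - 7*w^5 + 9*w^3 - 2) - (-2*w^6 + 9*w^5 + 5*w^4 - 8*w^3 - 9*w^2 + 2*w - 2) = -w^6 - 16*w^5 - 5*w^4 + 17*w^3 + 9*w^2 - 2*w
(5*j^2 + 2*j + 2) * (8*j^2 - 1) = 40*j^4 + 16*j^3 + 11*j^2 - 2*j - 2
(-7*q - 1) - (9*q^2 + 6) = -9*q^2 - 7*q - 7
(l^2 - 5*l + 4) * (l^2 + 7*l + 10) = l^4 + 2*l^3 - 21*l^2 - 22*l + 40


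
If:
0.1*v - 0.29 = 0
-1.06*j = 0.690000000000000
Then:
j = -0.65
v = 2.90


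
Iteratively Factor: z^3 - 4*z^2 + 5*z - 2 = (z - 1)*(z^2 - 3*z + 2) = (z - 2)*(z - 1)*(z - 1)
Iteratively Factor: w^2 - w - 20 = (w + 4)*(w - 5)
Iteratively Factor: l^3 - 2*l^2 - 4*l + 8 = (l - 2)*(l^2 - 4) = (l - 2)^2*(l + 2)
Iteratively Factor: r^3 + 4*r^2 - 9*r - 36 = (r + 3)*(r^2 + r - 12) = (r + 3)*(r + 4)*(r - 3)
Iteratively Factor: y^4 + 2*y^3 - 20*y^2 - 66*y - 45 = (y + 1)*(y^3 + y^2 - 21*y - 45) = (y + 1)*(y + 3)*(y^2 - 2*y - 15) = (y + 1)*(y + 3)^2*(y - 5)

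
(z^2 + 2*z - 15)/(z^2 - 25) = (z - 3)/(z - 5)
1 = 1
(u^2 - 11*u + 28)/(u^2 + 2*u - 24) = (u - 7)/(u + 6)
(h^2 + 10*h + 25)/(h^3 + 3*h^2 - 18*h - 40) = (h + 5)/(h^2 - 2*h - 8)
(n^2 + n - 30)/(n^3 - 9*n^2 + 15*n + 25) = (n + 6)/(n^2 - 4*n - 5)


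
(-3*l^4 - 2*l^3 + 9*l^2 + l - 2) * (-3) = 9*l^4 + 6*l^3 - 27*l^2 - 3*l + 6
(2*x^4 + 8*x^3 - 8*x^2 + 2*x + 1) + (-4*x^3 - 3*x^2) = 2*x^4 + 4*x^3 - 11*x^2 + 2*x + 1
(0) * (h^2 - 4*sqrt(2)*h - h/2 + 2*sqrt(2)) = 0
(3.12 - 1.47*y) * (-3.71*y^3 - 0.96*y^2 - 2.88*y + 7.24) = 5.4537*y^4 - 10.164*y^3 + 1.2384*y^2 - 19.6284*y + 22.5888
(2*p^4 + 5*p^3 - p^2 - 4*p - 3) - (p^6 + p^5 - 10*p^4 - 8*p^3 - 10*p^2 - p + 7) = -p^6 - p^5 + 12*p^4 + 13*p^3 + 9*p^2 - 3*p - 10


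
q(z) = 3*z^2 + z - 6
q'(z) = 6*z + 1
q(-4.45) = 48.96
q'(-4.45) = -25.70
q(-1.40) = -1.52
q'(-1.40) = -7.40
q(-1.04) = -3.80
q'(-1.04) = -5.24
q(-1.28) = -2.36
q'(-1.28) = -6.68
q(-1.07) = -3.64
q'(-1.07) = -5.42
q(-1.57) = -0.18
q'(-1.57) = -8.42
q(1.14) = -0.96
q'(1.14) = 7.84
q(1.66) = 3.93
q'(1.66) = 10.96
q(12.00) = 438.00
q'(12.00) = 73.00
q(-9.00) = 228.00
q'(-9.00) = -53.00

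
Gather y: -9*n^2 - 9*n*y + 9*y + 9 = -9*n^2 + y*(9 - 9*n) + 9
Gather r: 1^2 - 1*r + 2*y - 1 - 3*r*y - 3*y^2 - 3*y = r*(-3*y - 1) - 3*y^2 - y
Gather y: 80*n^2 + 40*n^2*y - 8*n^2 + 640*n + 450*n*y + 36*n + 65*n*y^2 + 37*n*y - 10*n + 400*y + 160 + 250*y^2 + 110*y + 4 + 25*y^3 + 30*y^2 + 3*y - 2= 72*n^2 + 666*n + 25*y^3 + y^2*(65*n + 280) + y*(40*n^2 + 487*n + 513) + 162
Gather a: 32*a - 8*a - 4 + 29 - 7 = 24*a + 18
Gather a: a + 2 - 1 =a + 1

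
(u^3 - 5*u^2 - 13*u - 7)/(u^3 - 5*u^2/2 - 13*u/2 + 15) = 2*(u^3 - 5*u^2 - 13*u - 7)/(2*u^3 - 5*u^2 - 13*u + 30)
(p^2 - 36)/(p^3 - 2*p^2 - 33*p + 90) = (p - 6)/(p^2 - 8*p + 15)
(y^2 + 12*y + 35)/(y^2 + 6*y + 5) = (y + 7)/(y + 1)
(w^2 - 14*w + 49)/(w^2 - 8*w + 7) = (w - 7)/(w - 1)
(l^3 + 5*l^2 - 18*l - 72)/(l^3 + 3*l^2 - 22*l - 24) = (l + 3)/(l + 1)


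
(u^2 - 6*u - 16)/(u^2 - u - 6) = (u - 8)/(u - 3)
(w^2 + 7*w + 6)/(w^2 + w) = (w + 6)/w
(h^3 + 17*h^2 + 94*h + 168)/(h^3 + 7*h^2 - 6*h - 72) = (h + 7)/(h - 3)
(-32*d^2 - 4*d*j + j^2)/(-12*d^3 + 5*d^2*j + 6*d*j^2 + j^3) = (8*d - j)/(3*d^2 - 2*d*j - j^2)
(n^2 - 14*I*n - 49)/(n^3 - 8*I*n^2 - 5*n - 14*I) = (n - 7*I)/(n^2 - I*n + 2)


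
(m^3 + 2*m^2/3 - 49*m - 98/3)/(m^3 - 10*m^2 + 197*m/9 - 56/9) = 3*(3*m^2 + 23*m + 14)/(9*m^2 - 27*m + 8)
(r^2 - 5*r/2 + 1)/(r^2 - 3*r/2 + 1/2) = (r - 2)/(r - 1)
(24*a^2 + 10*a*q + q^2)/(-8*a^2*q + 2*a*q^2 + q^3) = (6*a + q)/(q*(-2*a + q))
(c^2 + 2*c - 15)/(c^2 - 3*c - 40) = (c - 3)/(c - 8)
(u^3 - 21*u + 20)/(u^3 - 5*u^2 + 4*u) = (u + 5)/u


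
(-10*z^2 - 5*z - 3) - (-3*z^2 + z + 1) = -7*z^2 - 6*z - 4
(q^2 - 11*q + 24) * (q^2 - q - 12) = q^4 - 12*q^3 + 23*q^2 + 108*q - 288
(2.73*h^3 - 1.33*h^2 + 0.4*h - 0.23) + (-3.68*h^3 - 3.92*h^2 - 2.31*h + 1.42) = -0.95*h^3 - 5.25*h^2 - 1.91*h + 1.19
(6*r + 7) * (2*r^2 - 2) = 12*r^3 + 14*r^2 - 12*r - 14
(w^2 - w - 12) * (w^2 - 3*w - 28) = w^4 - 4*w^3 - 37*w^2 + 64*w + 336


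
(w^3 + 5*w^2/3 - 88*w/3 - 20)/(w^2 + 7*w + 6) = (3*w^2 - 13*w - 10)/(3*(w + 1))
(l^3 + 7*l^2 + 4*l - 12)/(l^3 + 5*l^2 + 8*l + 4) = (l^2 + 5*l - 6)/(l^2 + 3*l + 2)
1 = 1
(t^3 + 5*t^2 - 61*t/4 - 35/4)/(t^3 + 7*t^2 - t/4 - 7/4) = (2*t - 5)/(2*t - 1)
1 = 1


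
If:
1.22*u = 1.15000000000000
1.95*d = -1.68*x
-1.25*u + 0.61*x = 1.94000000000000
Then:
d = -4.40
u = 0.94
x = 5.11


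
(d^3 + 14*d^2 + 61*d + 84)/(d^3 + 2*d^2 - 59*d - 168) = (d + 4)/(d - 8)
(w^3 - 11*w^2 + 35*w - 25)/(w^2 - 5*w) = w - 6 + 5/w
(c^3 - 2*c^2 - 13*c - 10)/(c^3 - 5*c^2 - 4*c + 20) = (c + 1)/(c - 2)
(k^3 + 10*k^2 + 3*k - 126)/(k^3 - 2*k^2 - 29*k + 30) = (k^3 + 10*k^2 + 3*k - 126)/(k^3 - 2*k^2 - 29*k + 30)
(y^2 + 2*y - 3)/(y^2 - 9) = (y - 1)/(y - 3)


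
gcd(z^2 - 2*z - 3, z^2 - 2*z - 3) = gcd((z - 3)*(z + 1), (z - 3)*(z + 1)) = z^2 - 2*z - 3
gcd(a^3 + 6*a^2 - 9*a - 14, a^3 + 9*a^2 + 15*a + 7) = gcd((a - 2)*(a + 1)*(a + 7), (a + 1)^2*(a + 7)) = a^2 + 8*a + 7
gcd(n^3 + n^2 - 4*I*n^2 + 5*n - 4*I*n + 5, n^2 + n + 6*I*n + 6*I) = n + 1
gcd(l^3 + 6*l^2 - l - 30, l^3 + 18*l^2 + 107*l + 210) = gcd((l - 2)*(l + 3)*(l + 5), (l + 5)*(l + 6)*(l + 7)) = l + 5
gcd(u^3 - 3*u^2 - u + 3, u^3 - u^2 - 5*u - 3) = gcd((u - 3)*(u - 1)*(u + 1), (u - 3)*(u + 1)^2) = u^2 - 2*u - 3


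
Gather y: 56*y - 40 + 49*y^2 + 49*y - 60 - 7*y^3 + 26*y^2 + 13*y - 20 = -7*y^3 + 75*y^2 + 118*y - 120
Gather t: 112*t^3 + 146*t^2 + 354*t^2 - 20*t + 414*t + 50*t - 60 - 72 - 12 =112*t^3 + 500*t^2 + 444*t - 144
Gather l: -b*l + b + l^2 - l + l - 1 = -b*l + b + l^2 - 1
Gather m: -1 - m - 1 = -m - 2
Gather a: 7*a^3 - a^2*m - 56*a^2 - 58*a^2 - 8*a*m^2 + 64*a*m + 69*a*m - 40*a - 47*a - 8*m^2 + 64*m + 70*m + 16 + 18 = 7*a^3 + a^2*(-m - 114) + a*(-8*m^2 + 133*m - 87) - 8*m^2 + 134*m + 34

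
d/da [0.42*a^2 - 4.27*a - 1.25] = 0.84*a - 4.27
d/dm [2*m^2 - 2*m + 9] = 4*m - 2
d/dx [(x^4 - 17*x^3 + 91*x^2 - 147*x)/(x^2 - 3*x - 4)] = 2*(x^5 - 13*x^4 + 43*x^3 + 39*x^2 - 364*x + 294)/(x^4 - 6*x^3 + x^2 + 24*x + 16)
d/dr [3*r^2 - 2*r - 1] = 6*r - 2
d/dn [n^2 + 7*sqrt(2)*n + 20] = 2*n + 7*sqrt(2)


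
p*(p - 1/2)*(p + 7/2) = p^3 + 3*p^2 - 7*p/4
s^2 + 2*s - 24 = (s - 4)*(s + 6)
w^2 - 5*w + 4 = (w - 4)*(w - 1)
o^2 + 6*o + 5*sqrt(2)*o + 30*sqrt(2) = (o + 6)*(o + 5*sqrt(2))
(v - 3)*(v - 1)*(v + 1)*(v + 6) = v^4 + 3*v^3 - 19*v^2 - 3*v + 18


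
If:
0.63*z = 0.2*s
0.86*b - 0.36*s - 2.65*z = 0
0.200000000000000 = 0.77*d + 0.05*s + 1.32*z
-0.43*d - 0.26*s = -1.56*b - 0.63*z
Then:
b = 0.07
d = 0.23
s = 0.05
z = 0.01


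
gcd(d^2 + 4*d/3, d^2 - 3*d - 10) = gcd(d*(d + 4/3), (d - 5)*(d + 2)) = 1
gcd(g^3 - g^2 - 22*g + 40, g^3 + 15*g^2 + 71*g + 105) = g + 5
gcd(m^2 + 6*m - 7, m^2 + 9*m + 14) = m + 7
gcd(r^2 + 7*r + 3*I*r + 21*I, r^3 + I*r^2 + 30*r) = 1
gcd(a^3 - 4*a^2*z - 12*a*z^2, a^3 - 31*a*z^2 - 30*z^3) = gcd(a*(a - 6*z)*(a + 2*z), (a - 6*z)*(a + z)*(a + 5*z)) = -a + 6*z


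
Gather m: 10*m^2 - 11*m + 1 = 10*m^2 - 11*m + 1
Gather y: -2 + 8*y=8*y - 2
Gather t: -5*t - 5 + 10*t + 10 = 5*t + 5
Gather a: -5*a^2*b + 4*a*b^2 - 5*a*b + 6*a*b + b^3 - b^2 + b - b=-5*a^2*b + a*(4*b^2 + b) + b^3 - b^2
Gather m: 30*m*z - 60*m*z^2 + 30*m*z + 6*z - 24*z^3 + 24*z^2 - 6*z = m*(-60*z^2 + 60*z) - 24*z^3 + 24*z^2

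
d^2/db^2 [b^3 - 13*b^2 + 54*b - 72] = 6*b - 26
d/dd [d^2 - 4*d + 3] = 2*d - 4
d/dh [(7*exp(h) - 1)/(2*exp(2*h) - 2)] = (-7*exp(2*h) + 2*exp(h) - 7)*exp(h)/(2*(exp(4*h) - 2*exp(2*h) + 1))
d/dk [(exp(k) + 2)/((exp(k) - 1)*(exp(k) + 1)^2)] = (-2*exp(2*k) - 5*exp(k) + 1)*exp(k)/(exp(5*k) + exp(4*k) - 2*exp(3*k) - 2*exp(2*k) + exp(k) + 1)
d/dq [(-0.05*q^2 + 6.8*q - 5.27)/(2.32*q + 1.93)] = (-0.116*q^2 - 0.193*q + 25.3504)/(5.3824*q^2 + 8.9552*q + 3.7249)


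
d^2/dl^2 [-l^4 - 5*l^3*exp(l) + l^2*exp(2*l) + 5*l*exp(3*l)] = -5*l^3*exp(l) + 4*l^2*exp(2*l) - 30*l^2*exp(l) - 12*l^2 + 45*l*exp(3*l) + 8*l*exp(2*l) - 30*l*exp(l) + 30*exp(3*l) + 2*exp(2*l)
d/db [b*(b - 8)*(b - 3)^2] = 4*b^3 - 42*b^2 + 114*b - 72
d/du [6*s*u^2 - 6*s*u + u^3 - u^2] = 12*s*u - 6*s + 3*u^2 - 2*u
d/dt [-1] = 0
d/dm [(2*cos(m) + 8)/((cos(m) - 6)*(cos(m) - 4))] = 2*(cos(m)^2 + 8*cos(m) - 64)*sin(m)/((cos(m) - 6)^2*(cos(m) - 4)^2)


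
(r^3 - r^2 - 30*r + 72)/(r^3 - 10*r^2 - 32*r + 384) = (r^2 - 7*r + 12)/(r^2 - 16*r + 64)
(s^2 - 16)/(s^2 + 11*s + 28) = (s - 4)/(s + 7)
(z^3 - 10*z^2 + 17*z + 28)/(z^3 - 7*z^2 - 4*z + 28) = (z^2 - 3*z - 4)/(z^2 - 4)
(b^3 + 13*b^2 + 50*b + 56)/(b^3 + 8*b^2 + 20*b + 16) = (b + 7)/(b + 2)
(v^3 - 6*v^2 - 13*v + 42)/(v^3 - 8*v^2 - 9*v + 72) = (v^2 - 9*v + 14)/(v^2 - 11*v + 24)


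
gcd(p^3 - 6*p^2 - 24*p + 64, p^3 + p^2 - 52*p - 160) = p^2 - 4*p - 32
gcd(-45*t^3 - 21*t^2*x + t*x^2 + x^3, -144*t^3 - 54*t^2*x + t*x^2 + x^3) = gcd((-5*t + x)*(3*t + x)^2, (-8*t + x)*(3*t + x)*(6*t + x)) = 3*t + x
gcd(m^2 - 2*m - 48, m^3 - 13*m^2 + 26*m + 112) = m - 8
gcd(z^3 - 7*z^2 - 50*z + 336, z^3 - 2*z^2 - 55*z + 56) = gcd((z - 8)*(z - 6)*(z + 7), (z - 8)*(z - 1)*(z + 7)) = z^2 - z - 56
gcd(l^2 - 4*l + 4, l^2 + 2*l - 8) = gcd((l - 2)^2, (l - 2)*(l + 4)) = l - 2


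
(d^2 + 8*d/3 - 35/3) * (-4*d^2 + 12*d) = -4*d^4 + 4*d^3/3 + 236*d^2/3 - 140*d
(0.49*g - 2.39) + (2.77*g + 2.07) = 3.26*g - 0.32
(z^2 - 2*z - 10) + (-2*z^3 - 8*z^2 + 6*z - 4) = -2*z^3 - 7*z^2 + 4*z - 14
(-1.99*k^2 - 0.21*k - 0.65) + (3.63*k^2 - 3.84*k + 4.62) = 1.64*k^2 - 4.05*k + 3.97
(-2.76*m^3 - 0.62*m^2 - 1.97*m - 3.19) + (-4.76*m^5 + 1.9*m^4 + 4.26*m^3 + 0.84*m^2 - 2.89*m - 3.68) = -4.76*m^5 + 1.9*m^4 + 1.5*m^3 + 0.22*m^2 - 4.86*m - 6.87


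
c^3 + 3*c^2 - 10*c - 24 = (c - 3)*(c + 2)*(c + 4)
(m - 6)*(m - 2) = m^2 - 8*m + 12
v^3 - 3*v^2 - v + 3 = (v - 3)*(v - 1)*(v + 1)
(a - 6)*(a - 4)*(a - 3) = a^3 - 13*a^2 + 54*a - 72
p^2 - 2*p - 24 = (p - 6)*(p + 4)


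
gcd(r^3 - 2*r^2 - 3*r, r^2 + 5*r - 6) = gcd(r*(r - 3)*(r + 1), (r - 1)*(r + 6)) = 1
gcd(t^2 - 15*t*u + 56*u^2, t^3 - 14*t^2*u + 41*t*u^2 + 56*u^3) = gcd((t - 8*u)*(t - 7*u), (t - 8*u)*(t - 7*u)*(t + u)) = t^2 - 15*t*u + 56*u^2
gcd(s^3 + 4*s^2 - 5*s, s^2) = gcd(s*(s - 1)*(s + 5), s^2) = s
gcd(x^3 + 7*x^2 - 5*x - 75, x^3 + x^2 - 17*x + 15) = x^2 + 2*x - 15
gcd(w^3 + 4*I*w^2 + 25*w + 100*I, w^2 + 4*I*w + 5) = w + 5*I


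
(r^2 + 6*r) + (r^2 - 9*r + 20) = 2*r^2 - 3*r + 20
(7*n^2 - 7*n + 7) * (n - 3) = 7*n^3 - 28*n^2 + 28*n - 21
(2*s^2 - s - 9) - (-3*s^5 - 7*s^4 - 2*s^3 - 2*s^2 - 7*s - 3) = 3*s^5 + 7*s^4 + 2*s^3 + 4*s^2 + 6*s - 6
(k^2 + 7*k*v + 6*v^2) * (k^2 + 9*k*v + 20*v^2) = k^4 + 16*k^3*v + 89*k^2*v^2 + 194*k*v^3 + 120*v^4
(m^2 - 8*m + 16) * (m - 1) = m^3 - 9*m^2 + 24*m - 16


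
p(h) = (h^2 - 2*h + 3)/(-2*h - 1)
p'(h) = (2*h - 2)/(-2*h - 1) + 2*(h^2 - 2*h + 3)/(-2*h - 1)^2 = 2*(-h^2 - h + 4)/(4*h^2 + 4*h + 1)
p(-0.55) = 44.02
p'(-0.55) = 849.50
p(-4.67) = 4.09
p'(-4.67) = -0.38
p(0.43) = -1.25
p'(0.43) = 1.96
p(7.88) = -2.94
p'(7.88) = -0.47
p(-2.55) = 3.56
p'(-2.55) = 0.01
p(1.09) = -0.63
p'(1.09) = 0.34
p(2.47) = -0.70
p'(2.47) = -0.26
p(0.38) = -1.35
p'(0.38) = 2.24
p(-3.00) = 3.60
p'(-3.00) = -0.16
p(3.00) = -0.86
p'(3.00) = -0.33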